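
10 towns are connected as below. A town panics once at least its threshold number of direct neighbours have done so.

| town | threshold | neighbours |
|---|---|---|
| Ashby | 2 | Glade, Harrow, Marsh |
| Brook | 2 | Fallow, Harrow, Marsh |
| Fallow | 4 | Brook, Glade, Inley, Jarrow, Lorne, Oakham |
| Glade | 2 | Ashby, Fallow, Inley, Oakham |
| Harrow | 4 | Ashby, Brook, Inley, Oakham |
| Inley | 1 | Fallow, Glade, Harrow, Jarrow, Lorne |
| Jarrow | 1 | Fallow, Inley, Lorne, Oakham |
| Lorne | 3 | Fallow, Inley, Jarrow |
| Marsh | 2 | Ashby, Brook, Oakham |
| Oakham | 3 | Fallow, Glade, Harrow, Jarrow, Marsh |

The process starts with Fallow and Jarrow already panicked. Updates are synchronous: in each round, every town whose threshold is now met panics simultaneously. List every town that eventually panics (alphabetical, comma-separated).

Round 1 — Fallow, Jarrow panic (initial).
Round 2 — checking thresholds:
  Brook: 1 of 3 neighbours < 2, holds.
  Glade: 1 of 4 neighbours < 2, holds.
  Inley: 2 of 5 neighbours ≥ 1, panics.
  Lorne: 2 of 3 neighbours < 3, holds.
  Oakham: 2 of 5 neighbours < 3, holds.
Round 3 — checking thresholds:
  Brook: 1 of 3 neighbours < 2, holds.
  Glade: 2 of 4 neighbours ≥ 2, panics.
  Harrow: 1 of 4 neighbours < 4, holds.
  Lorne: 3 of 3 neighbours ≥ 3, panics.
  Oakham: 2 of 5 neighbours < 3, holds.
Round 4 — checking thresholds:
  Ashby: 1 of 3 neighbours < 2, holds.
  Brook: 1 of 3 neighbours < 2, holds.
  Harrow: 1 of 4 neighbours < 4, holds.
  Oakham: 3 of 5 neighbours ≥ 3, panics.
Round 5 — no new panics; cascade stops.

Fallow, Glade, Inley, Jarrow, Lorne, Oakham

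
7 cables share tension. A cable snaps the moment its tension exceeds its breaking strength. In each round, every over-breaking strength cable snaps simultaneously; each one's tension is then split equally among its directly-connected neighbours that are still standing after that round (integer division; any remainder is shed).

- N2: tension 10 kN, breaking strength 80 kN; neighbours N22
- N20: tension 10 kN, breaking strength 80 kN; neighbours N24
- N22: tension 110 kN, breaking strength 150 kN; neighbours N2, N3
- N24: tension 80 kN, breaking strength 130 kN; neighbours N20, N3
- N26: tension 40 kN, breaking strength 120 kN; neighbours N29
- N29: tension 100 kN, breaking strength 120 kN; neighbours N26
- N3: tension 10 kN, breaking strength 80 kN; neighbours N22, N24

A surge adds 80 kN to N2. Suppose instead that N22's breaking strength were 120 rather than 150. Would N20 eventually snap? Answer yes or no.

With N22's breaking strength at 120:
Round 1 — N2 at 90 > 80. N2 snaps.
  N2 sheds 90 kN to N22: 90 each.
    N22: 110+90 = 200 > 120
Round 2 — N22 snaps.
  N22 sheds 200 kN to N3: 200 each.
    N3: 10+200 = 210 > 80
Round 3 — N3 snaps.
  N3 sheds 210 kN to N24: 210 each.
    N24: 80+210 = 290 > 130
Round 4 — N24 snaps.
  N24 sheds 290 kN to N20: 290 each.
    N20: 10+290 = 300 > 80
Round 5 — N20 snaps.
  N20 sheds 300 kN: no online neighbours, lost.
No further breaks.

yes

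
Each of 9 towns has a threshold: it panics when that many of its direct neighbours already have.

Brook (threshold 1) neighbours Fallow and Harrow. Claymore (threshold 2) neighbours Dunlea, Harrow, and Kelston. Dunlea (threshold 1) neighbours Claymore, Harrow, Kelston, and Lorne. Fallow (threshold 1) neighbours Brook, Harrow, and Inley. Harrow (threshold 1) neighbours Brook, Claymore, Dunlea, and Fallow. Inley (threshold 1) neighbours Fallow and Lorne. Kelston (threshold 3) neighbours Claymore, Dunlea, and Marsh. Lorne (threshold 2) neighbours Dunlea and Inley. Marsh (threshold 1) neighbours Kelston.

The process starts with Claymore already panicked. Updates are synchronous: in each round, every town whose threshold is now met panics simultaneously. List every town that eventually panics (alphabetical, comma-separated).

Brook, Claymore, Dunlea, Fallow, Harrow, Inley, Lorne

Round 1 — Claymore panics (initial).
Round 2 — checking thresholds:
  Dunlea: 1 of 4 neighbours ≥ 1, panics.
  Harrow: 1 of 4 neighbours ≥ 1, panics.
  Kelston: 1 of 3 neighbours < 3, below threshold.
Round 3 — checking thresholds:
  Brook: 1 of 2 neighbours ≥ 1, panics.
  Fallow: 1 of 3 neighbours ≥ 1, panics.
  Kelston: 2 of 3 neighbours < 3, below threshold.
  Lorne: 1 of 2 neighbours < 2, below threshold.
Round 4 — checking thresholds:
  Inley: 1 of 2 neighbours ≥ 1, panics.
  Kelston: 2 of 3 neighbours < 3, below threshold.
  Lorne: 1 of 2 neighbours < 2, below threshold.
Round 5 — checking thresholds:
  Kelston: 2 of 3 neighbours < 3, below threshold.
  Lorne: 2 of 2 neighbours ≥ 2, panics.
Round 6 — no new panics; cascade stops.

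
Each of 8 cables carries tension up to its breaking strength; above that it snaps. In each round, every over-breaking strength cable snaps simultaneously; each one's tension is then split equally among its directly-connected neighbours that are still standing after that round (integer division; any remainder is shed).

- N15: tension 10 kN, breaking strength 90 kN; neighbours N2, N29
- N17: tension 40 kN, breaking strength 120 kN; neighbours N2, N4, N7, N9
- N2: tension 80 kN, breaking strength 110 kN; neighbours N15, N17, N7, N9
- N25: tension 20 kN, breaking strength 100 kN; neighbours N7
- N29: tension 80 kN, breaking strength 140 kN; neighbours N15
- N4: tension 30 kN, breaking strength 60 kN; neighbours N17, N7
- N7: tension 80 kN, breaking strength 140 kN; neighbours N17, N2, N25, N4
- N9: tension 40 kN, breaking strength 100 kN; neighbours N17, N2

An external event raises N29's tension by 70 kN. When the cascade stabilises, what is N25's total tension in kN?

73

Round 1 — N29 at 150 > 140. N29 snaps.
  N29 sheds 150 kN to N15: 150 each.
    N15: 10+150 = 160 > 90
Round 2 — N15 snaps.
  N15 sheds 160 kN to N2: 160 each.
    N2: 80+160 = 240 > 110
Round 3 — N2 snaps.
  N2 sheds 240 kN to N17, N7, N9: 80 each.
    N17: 40+80 = 120 ≤ 120
    N7: 80+80 = 160 > 140
    N9: 40+80 = 120 > 100
Round 4 — N7, N9 snap.
  N7 sheds 160 kN to N17, N25, N4: 53 each (1 lost).
    N17: 120+53 = 173 > 120
    N25: 20+53 = 73 ≤ 100
    N4: 30+53 = 83 > 60
  N9 sheds 120 kN to N17: 120 each.
    N17: 173+120 = 293 > 120
Round 5 — N17, N4 snap.
  N17 sheds 293 kN: no online neighbours, lost.
  N4 sheds 83 kN: no online neighbours, lost.
No further breaks.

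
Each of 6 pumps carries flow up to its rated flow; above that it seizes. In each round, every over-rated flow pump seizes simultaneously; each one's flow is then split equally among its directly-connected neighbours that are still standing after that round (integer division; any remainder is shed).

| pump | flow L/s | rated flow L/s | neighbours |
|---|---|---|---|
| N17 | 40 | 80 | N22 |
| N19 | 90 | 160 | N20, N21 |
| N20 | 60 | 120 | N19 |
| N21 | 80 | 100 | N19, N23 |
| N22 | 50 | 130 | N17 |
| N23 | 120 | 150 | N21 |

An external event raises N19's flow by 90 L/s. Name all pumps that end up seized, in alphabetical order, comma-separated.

Round 1 — N19 at 180 > 160. N19 seizes.
  N19 sheds 180 L/s to N20, N21: 90 each.
    N20: 60+90 = 150 > 120
    N21: 80+90 = 170 > 100
Round 2 — N20, N21 seize.
  N20 sheds 150 L/s: no online neighbours, lost.
  N21 sheds 170 L/s to N23: 170 each.
    N23: 120+170 = 290 > 150
Round 3 — N23 seizes.
  N23 sheds 290 L/s: no online neighbours, lost.
No further seizures.

N19, N20, N21, N23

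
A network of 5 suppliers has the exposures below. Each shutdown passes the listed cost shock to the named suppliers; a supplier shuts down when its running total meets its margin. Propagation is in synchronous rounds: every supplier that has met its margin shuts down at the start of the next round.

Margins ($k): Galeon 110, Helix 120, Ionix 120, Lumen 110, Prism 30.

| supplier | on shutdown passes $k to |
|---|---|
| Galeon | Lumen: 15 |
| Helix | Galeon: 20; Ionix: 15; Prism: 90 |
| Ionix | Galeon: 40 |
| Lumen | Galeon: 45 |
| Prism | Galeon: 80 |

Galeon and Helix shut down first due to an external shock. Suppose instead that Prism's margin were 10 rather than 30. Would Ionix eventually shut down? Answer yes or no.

With Prism's margin at 10:
Round 1 — Galeon, Helix shut down (initial).
  Ionix: +15 → 15 < 120
  Lumen: +15 → 15 < 110
  Prism: +90 → 90 ≥ 10
Round 2 — Prism shuts down.
No further shutdowns.

no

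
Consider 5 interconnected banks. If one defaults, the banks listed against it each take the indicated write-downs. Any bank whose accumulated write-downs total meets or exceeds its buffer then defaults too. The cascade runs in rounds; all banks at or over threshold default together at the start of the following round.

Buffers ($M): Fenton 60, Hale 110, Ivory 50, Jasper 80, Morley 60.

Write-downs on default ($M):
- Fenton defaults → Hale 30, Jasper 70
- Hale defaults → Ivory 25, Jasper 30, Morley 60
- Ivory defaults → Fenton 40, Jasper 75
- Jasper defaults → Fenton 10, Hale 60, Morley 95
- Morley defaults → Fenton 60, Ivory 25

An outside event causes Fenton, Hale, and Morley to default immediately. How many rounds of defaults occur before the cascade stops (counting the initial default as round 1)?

2

Round 1 — Fenton, Hale, Morley default (initial).
  Ivory: +25+25 → 50 ≥ 50
  Jasper: +70+30 → 100 ≥ 80
Round 2 — Ivory, Jasper default.
No further defaults.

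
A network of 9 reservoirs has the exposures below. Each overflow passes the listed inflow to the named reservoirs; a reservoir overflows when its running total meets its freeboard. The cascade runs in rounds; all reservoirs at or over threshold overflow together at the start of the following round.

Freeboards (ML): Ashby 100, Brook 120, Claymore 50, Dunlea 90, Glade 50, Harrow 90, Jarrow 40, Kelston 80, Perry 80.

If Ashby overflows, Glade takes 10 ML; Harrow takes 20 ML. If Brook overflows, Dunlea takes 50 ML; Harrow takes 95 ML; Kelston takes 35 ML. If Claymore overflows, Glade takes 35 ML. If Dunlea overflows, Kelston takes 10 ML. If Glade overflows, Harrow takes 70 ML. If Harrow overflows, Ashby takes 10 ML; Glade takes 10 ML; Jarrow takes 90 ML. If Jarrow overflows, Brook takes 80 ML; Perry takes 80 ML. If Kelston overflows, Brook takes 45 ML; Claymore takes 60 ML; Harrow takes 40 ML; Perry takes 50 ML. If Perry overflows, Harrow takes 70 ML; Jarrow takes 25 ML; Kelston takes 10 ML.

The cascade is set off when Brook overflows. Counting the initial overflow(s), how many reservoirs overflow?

4

Round 1 — Brook overflows (initial).
  Dunlea: +50 → 50 < 90
  Harrow: +95 → 95 ≥ 90
  Kelston: +35 → 35 < 80
Round 2 — Harrow overflows.
  Ashby: +10 → 10 < 100
  Glade: +10 → 10 < 50
  Jarrow: +90 → 90 ≥ 40
Round 3 — Jarrow overflows.
  Perry: +80 → 80 ≥ 80
Round 4 — Perry overflows.
  Kelston: +10 → 45 < 80
No further overflows.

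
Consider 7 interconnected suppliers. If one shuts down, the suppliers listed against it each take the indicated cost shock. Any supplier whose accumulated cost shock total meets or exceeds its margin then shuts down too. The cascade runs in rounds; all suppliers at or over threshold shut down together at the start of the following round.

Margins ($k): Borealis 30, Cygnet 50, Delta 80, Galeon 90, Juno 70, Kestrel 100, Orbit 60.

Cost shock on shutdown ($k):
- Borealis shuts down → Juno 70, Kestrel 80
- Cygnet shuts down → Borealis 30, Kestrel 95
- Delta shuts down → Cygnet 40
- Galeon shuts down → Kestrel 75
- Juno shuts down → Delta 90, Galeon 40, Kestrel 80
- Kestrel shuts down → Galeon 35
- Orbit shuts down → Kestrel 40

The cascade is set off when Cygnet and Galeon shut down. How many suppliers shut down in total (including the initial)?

Round 1 — Cygnet, Galeon shut down (initial).
  Borealis: +30 → 30 ≥ 30
  Kestrel: +95+75 → 170 ≥ 100
Round 2 — Borealis, Kestrel shut down.
  Juno: +70 → 70 ≥ 70
Round 3 — Juno shuts down.
  Delta: +90 → 90 ≥ 80
Round 4 — Delta shuts down.
No further shutdowns.

6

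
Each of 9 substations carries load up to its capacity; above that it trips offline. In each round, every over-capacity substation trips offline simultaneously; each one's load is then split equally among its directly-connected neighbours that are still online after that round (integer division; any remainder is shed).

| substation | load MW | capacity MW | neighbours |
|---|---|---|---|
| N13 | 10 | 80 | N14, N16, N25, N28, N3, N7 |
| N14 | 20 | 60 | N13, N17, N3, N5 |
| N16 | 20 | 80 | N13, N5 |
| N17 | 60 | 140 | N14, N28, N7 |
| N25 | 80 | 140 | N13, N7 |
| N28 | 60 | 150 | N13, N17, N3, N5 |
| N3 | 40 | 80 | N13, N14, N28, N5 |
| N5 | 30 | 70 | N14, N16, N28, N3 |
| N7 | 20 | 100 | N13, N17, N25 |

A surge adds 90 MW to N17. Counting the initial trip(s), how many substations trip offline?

2

Round 1 — N17 at 150 > 140. N17 trips offline.
  N17 sheds 150 MW to N14, N28, N7: 50 each.
    N14: 20+50 = 70 > 60
    N28: 60+50 = 110 ≤ 150
    N7: 20+50 = 70 ≤ 100
Round 2 — N14 trips offline.
  N14 sheds 70 MW to N13, N3, N5: 23 each (1 lost).
    N13: 10+23 = 33 ≤ 80
    N3: 40+23 = 63 ≤ 80
    N5: 30+23 = 53 ≤ 70
No further trips.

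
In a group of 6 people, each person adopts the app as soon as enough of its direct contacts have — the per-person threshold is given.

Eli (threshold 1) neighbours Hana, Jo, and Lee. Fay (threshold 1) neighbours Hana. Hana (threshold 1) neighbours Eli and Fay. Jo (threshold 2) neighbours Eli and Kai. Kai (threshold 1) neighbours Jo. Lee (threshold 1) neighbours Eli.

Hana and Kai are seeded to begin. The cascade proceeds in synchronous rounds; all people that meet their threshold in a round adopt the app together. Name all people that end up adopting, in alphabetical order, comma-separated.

Round 1 — Hana, Kai adopt the app (initial).
Round 2 — checking thresholds:
  Eli: 1 of 3 neighbours ≥ 1, adopts the app.
  Fay: 1 of 1 neighbours ≥ 1, adopts the app.
  Jo: 1 of 2 neighbours < 2, not yet.
Round 3 — checking thresholds:
  Jo: 2 of 2 neighbours ≥ 2, adopts the app.
  Lee: 1 of 1 neighbours ≥ 1, adopts the app.
Round 4 — no new adoptions; cascade stops.

Eli, Fay, Hana, Jo, Kai, Lee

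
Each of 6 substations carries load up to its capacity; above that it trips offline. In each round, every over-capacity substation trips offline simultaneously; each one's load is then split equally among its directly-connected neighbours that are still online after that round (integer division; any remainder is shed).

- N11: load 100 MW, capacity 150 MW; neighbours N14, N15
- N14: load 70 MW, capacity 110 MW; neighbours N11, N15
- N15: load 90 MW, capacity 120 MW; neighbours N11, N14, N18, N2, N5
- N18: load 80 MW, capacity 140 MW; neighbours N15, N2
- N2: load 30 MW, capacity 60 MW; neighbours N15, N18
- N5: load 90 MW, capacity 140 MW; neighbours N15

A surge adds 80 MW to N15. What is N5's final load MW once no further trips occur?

Round 1 — N15 at 170 > 120. N15 trips offline.
  N15 sheds 170 MW to N11, N14, N18, N2, N5: 34 each.
    N11: 100+34 = 134 ≤ 150
    N14: 70+34 = 104 ≤ 110
    N18: 80+34 = 114 ≤ 140
    N2: 30+34 = 64 > 60
    N5: 90+34 = 124 ≤ 140
Round 2 — N2 trips offline.
  N2 sheds 64 MW to N18: 64 each.
    N18: 114+64 = 178 > 140
Round 3 — N18 trips offline.
  N18 sheds 178 MW: no online neighbours, lost.
No further trips.

124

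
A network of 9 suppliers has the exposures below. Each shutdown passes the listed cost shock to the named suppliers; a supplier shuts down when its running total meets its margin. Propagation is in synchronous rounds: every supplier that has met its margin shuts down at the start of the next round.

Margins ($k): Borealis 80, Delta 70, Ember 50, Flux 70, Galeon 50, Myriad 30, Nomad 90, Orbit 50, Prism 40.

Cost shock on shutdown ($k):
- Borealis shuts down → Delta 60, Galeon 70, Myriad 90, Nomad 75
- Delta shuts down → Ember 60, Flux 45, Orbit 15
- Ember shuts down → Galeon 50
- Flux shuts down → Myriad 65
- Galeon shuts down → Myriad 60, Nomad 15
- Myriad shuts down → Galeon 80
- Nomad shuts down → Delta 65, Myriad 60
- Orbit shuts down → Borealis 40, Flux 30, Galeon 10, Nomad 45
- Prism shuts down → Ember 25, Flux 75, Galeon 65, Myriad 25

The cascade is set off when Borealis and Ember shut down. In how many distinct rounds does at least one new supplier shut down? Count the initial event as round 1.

Round 1 — Borealis, Ember shut down (initial).
  Delta: +60 → 60 < 70
  Galeon: +70+50 → 120 ≥ 50
  Myriad: +90 → 90 ≥ 30
  Nomad: +75 → 75 < 90
Round 2 — Galeon, Myriad shut down.
  Nomad: +15 → 90 ≥ 90
Round 3 — Nomad shuts down.
  Delta: +65 → 125 ≥ 70
Round 4 — Delta shuts down.
  Flux: +45 → 45 < 70
  Orbit: +15 → 15 < 50
No further shutdowns.

4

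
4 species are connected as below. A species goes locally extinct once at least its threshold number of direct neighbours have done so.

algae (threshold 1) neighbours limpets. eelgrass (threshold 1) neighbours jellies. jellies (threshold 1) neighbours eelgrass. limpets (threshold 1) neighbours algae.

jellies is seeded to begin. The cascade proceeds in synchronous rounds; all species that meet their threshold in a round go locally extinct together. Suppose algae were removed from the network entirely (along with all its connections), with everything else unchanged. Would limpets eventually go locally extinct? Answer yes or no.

With algae removed:
Round 1 — jellies goes locally extinct (initial).
Round 2 — checking thresholds:
  eelgrass: 1 of 1 neighbours ≥ 1, goes locally extinct.
Round 3 — no new extinctions; cascade stops.

no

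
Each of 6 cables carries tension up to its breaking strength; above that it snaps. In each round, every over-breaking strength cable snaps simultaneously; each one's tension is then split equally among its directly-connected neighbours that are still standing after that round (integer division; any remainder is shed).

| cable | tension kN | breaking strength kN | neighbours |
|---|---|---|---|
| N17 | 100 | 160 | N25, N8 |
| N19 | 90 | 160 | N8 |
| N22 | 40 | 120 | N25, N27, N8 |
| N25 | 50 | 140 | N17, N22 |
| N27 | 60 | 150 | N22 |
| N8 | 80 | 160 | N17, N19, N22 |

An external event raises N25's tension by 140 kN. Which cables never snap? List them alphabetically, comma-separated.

N27

Round 1 — N25 at 190 > 140. N25 snaps.
  N25 sheds 190 kN to N17, N22: 95 each.
    N17: 100+95 = 195 > 160
    N22: 40+95 = 135 > 120
Round 2 — N17, N22 snap.
  N17 sheds 195 kN to N8: 195 each.
    N8: 80+195 = 275 > 160
  N22 sheds 135 kN to N27, N8: 67 each (1 lost).
    N27: 60+67 = 127 ≤ 150
    N8: 275+67 = 342 > 160
Round 3 — N8 snaps.
  N8 sheds 342 kN to N19: 342 each.
    N19: 90+342 = 432 > 160
Round 4 — N19 snaps.
  N19 sheds 432 kN: no online neighbours, lost.
No further breaks.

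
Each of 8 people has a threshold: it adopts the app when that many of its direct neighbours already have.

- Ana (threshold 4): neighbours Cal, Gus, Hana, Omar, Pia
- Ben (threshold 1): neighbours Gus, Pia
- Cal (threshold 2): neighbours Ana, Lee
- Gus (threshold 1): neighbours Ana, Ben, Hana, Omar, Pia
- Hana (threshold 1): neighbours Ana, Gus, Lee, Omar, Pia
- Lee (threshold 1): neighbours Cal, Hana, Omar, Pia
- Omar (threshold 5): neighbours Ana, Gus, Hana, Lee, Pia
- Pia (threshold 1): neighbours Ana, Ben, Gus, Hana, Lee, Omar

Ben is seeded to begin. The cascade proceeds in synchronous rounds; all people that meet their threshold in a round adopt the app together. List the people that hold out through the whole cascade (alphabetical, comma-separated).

Round 1 — Ben adopts the app (initial).
Round 2 — checking thresholds:
  Gus: 1 of 5 neighbours ≥ 1, adopts the app.
  Pia: 1 of 6 neighbours ≥ 1, adopts the app.
Round 3 — checking thresholds:
  Ana: 2 of 5 neighbours < 4, holds.
  Hana: 2 of 5 neighbours ≥ 1, adopts the app.
  Lee: 1 of 4 neighbours ≥ 1, adopts the app.
  Omar: 2 of 5 neighbours < 5, holds.
Round 4 — no new adoptions; cascade stops.

Ana, Cal, Omar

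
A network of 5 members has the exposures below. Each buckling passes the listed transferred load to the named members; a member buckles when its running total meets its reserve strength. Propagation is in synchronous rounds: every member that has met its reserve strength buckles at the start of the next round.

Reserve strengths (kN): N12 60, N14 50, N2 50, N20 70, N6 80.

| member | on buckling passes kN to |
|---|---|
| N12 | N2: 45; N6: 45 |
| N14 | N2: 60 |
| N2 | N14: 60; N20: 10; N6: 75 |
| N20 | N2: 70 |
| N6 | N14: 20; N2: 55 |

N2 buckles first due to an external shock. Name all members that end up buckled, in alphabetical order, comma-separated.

Round 1 — N2 buckles (initial).
  N14: +60 → 60 ≥ 50
  N20: +10 → 10 < 70
  N6: +75 → 75 < 80
Round 2 — N14 buckles.
No further bucklings.

N14, N2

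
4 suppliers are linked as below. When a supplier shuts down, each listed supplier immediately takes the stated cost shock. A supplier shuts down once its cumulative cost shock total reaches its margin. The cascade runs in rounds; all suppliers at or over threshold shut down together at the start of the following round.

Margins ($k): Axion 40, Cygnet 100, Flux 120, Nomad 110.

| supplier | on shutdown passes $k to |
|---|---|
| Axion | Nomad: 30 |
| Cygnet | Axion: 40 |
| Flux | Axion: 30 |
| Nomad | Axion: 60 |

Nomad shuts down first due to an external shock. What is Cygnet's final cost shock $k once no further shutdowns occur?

0

Round 1 — Nomad shuts down (initial).
  Axion: +60 → 60 ≥ 40
Round 2 — Axion shuts down.
No further shutdowns.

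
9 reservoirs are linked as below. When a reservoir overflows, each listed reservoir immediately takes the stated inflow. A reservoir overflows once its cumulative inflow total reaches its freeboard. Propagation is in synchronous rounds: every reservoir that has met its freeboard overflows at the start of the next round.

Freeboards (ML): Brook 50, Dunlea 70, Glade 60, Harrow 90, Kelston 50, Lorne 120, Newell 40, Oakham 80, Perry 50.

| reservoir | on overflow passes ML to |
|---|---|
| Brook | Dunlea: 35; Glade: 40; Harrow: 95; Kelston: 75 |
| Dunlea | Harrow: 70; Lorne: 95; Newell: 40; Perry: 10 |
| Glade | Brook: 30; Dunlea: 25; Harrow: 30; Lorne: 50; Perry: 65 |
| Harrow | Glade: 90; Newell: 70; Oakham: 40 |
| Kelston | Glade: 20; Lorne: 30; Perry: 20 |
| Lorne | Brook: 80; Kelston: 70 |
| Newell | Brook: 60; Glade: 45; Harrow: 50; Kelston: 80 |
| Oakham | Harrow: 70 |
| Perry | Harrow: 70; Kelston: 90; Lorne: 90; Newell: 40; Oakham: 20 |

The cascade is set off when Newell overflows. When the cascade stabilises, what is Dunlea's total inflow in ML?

60

Round 1 — Newell overflows (initial).
  Brook: +60 → 60 ≥ 50
  Glade: +45 → 45 < 60
  Harrow: +50 → 50 < 90
  Kelston: +80 → 80 ≥ 50
Round 2 — Brook, Kelston overflow.
  Dunlea: +35 → 35 < 70
  Glade: +40+20 → 105 ≥ 60
  Harrow: +95 → 145 ≥ 90
  Lorne: +30 → 30 < 120
  Perry: +20 → 20 < 50
Round 3 — Glade, Harrow overflow.
  Dunlea: +25 → 60 < 70
  Lorne: +50 → 80 < 120
  Oakham: +40 → 40 < 80
  Perry: +65 → 85 ≥ 50
Round 4 — Perry overflows.
  Lorne: +90 → 170 ≥ 120
  Oakham: +20 → 60 < 80
Round 5 — Lorne overflows.
No further overflows.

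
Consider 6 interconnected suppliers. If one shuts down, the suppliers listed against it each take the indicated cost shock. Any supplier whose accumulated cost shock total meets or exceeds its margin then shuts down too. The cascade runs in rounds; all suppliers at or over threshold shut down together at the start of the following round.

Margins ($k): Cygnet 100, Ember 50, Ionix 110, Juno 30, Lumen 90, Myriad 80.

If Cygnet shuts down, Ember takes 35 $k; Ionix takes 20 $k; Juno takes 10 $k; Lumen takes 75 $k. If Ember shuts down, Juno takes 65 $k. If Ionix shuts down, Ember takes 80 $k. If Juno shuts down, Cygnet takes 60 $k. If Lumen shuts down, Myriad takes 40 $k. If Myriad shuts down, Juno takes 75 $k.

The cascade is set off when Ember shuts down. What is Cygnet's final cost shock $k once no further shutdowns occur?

Round 1 — Ember shuts down (initial).
  Juno: +65 → 65 ≥ 30
Round 2 — Juno shuts down.
  Cygnet: +60 → 60 < 100
No further shutdowns.

60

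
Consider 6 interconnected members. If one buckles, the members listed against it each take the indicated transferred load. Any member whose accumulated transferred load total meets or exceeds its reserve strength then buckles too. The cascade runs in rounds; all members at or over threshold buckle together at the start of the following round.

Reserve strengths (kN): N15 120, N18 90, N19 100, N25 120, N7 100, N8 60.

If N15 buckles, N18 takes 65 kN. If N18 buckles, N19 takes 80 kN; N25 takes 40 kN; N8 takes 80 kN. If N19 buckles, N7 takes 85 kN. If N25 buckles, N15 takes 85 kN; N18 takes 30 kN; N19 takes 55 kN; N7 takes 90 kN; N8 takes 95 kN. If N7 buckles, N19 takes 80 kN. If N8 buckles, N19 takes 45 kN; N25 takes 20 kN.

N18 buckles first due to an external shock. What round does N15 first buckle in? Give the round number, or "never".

never

Round 1 — N18 buckles (initial).
  N19: +80 → 80 < 100
  N25: +40 → 40 < 120
  N8: +80 → 80 ≥ 60
Round 2 — N8 buckles.
  N19: +45 → 125 ≥ 100
  N25: +20 → 60 < 120
Round 3 — N19 buckles.
  N7: +85 → 85 < 100
No further bucklings.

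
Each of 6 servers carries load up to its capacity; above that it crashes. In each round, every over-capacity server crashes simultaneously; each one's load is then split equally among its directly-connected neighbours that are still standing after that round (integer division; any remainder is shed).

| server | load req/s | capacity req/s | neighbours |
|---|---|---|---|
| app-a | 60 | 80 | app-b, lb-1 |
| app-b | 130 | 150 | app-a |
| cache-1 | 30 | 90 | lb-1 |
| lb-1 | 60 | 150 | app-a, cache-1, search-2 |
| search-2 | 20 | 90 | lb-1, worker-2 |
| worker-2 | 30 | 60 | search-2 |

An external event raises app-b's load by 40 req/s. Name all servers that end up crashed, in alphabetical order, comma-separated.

app-a, app-b, cache-1, lb-1, search-2, worker-2

Round 1 — app-b at 170 > 150. app-b crashes.
  app-b sheds 170 req/s to app-a: 170 each.
    app-a: 60+170 = 230 > 80
Round 2 — app-a crashes.
  app-a sheds 230 req/s to lb-1: 230 each.
    lb-1: 60+230 = 290 > 150
Round 3 — lb-1 crashes.
  lb-1 sheds 290 req/s to cache-1, search-2: 145 each.
    cache-1: 30+145 = 175 > 90
    search-2: 20+145 = 165 > 90
Round 4 — cache-1, search-2 crash.
  cache-1 sheds 175 req/s: no online neighbours, lost.
  search-2 sheds 165 req/s to worker-2: 165 each.
    worker-2: 30+165 = 195 > 60
Round 5 — worker-2 crashes.
  worker-2 sheds 195 req/s: no online neighbours, lost.
No further crashes.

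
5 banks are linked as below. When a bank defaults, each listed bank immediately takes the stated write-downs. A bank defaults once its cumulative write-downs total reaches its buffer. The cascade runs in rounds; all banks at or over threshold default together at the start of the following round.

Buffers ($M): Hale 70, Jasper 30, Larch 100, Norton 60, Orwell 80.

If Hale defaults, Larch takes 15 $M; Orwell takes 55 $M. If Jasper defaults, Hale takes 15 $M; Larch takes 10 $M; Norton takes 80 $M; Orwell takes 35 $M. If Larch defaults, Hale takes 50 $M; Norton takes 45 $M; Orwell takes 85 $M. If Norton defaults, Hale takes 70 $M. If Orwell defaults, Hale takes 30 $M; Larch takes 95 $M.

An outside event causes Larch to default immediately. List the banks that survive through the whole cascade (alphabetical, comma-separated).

Round 1 — Larch defaults (initial).
  Hale: +50 → 50 < 70
  Norton: +45 → 45 < 60
  Orwell: +85 → 85 ≥ 80
Round 2 — Orwell defaults.
  Hale: +30 → 80 ≥ 70
Round 3 — Hale defaults.
No further defaults.

Jasper, Norton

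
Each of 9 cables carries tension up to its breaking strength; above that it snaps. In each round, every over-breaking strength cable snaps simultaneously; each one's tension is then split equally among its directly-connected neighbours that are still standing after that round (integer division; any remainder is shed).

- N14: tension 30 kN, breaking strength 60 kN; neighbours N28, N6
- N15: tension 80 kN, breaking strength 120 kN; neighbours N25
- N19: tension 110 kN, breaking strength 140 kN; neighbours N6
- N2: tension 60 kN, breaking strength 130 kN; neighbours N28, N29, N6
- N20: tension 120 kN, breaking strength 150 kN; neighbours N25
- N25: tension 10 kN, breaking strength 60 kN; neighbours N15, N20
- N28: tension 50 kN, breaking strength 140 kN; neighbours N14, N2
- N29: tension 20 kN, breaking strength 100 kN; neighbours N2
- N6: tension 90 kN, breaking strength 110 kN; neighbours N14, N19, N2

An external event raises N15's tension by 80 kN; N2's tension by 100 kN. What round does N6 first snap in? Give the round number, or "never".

Round 1 — N15 at 160 > 120; N2 at 160 > 130. N15, N2 snap.
  N15 sheds 160 kN to N25: 160 each.
    N25: 10+160 = 170 > 60
  N2 sheds 160 kN to N28, N29, N6: 53 each (1 lost).
    N28: 50+53 = 103 ≤ 140
    N29: 20+53 = 73 ≤ 100
    N6: 90+53 = 143 > 110
Round 2 — N25, N6 snap.
  N25 sheds 170 kN to N20: 170 each.
    N20: 120+170 = 290 > 150
  N6 sheds 143 kN to N14, N19: 71 each (1 lost).
    N14: 30+71 = 101 > 60
    N19: 110+71 = 181 > 140
Round 3 — N14, N19, N20 snap.
  N14 sheds 101 kN to N28: 101 each.
    N28: 103+101 = 204 > 140
  N19 sheds 181 kN: no online neighbours, lost.
  N20 sheds 290 kN: no online neighbours, lost.
Round 4 — N28 snaps.
  N28 sheds 204 kN: no online neighbours, lost.
No further breaks.

2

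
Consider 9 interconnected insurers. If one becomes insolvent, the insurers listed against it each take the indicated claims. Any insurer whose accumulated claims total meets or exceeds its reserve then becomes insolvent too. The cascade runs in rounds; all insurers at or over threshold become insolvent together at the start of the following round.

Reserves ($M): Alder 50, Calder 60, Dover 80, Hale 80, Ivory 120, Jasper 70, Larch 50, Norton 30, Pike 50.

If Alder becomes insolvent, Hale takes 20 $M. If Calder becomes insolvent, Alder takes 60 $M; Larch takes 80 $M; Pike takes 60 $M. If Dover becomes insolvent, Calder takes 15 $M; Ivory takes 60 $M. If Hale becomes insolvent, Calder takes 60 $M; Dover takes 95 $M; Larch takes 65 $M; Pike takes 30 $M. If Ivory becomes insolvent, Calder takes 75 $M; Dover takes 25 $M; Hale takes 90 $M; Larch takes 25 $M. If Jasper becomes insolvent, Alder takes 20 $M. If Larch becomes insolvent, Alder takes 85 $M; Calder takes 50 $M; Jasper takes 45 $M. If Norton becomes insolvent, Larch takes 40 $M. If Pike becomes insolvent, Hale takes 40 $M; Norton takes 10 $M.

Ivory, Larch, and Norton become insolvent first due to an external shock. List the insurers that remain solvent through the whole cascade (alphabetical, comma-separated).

Jasper

Round 1 — Ivory, Larch, Norton become insolvent (initial).
  Alder: +85 → 85 ≥ 50
  Calder: +75+50 → 125 ≥ 60
  Dover: +25 → 25 < 80
  Hale: +90 → 90 ≥ 80
  Jasper: +45 → 45 < 70
Round 2 — Alder, Calder, Hale become insolvent.
  Dover: +95 → 120 ≥ 80
  Pike: +60+30 → 90 ≥ 50
Round 3 — Dover, Pike become insolvent.
No further insolvencies.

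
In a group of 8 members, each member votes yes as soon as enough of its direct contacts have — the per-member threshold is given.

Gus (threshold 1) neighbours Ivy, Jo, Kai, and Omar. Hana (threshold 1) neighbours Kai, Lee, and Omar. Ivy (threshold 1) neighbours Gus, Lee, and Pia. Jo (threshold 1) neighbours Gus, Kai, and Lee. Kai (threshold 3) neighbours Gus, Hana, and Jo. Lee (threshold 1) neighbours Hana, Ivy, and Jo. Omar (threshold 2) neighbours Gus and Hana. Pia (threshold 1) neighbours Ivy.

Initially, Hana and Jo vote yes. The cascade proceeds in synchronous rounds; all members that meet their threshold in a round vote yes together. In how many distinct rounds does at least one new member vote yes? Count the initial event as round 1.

4

Round 1 — Hana, Jo vote yes (initial).
Round 2 — checking thresholds:
  Gus: 1 of 4 neighbours ≥ 1, votes yes.
  Kai: 2 of 3 neighbours < 3, below threshold.
  Lee: 2 of 3 neighbours ≥ 1, votes yes.
  Omar: 1 of 2 neighbours < 2, below threshold.
Round 3 — checking thresholds:
  Ivy: 2 of 3 neighbours ≥ 1, votes yes.
  Kai: 3 of 3 neighbours ≥ 3, votes yes.
  Omar: 2 of 2 neighbours ≥ 2, votes yes.
Round 4 — checking thresholds:
  Pia: 1 of 1 neighbours ≥ 1, votes yes.
Round 5 — no new yes votes; cascade stops.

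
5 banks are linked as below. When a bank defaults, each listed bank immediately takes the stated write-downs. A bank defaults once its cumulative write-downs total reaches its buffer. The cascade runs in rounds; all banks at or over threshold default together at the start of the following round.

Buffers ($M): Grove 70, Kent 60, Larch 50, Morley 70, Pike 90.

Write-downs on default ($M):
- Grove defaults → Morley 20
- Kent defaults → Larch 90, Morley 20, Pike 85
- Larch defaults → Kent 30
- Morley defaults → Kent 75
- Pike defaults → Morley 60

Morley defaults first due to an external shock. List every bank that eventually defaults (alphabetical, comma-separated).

Round 1 — Morley defaults (initial).
  Kent: +75 → 75 ≥ 60
Round 2 — Kent defaults.
  Larch: +90 → 90 ≥ 50
  Pike: +85 → 85 < 90
Round 3 — Larch defaults.
No further defaults.

Kent, Larch, Morley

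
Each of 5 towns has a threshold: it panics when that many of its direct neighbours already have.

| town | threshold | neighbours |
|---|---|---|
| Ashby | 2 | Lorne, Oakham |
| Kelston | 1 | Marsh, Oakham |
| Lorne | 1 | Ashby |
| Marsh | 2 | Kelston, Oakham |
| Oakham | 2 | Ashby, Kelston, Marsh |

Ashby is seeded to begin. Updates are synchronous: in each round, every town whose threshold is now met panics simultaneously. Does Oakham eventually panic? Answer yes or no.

Round 1 — Ashby panics (initial).
Round 2 — checking thresholds:
  Lorne: 1 of 1 neighbours ≥ 1, panics.
  Oakham: 1 of 3 neighbours < 2, not yet.
Round 3 — no new panics; cascade stops.

no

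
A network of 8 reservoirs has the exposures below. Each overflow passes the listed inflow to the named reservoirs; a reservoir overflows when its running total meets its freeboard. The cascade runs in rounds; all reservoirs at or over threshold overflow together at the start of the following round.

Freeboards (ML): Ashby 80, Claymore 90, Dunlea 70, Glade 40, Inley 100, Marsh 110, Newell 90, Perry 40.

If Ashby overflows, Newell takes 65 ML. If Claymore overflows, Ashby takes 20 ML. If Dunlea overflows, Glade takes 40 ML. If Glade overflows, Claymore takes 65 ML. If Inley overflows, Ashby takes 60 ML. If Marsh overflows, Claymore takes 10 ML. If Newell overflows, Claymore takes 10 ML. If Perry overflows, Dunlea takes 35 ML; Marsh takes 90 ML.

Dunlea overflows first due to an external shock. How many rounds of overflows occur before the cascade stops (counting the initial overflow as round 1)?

2

Round 1 — Dunlea overflows (initial).
  Glade: +40 → 40 ≥ 40
Round 2 — Glade overflows.
  Claymore: +65 → 65 < 90
No further overflows.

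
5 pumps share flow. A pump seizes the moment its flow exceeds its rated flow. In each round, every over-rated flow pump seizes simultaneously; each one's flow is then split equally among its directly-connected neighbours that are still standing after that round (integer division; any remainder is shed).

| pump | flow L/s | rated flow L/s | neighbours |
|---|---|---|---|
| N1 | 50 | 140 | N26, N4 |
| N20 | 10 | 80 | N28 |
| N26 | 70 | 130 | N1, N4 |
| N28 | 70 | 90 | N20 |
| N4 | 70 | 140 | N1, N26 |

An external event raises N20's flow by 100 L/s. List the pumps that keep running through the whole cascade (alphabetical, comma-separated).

N1, N26, N4

Round 1 — N20 at 110 > 80. N20 seizes.
  N20 sheds 110 L/s to N28: 110 each.
    N28: 70+110 = 180 > 90
Round 2 — N28 seizes.
  N28 sheds 180 L/s: no online neighbours, lost.
No further seizures.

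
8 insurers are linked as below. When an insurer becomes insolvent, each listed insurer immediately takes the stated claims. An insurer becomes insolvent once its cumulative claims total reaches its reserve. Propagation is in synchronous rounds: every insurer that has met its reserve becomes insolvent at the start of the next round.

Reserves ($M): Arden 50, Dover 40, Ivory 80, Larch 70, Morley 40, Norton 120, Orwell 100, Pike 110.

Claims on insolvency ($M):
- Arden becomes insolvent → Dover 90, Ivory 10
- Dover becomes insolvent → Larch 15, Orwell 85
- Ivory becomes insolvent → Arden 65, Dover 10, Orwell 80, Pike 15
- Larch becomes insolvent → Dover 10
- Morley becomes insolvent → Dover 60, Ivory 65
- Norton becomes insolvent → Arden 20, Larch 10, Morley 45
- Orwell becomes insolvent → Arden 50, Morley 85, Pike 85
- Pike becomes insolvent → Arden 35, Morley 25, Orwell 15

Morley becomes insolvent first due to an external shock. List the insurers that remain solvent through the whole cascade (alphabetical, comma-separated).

Arden, Ivory, Larch, Norton, Orwell, Pike

Round 1 — Morley becomes insolvent (initial).
  Dover: +60 → 60 ≥ 40
  Ivory: +65 → 65 < 80
Round 2 — Dover becomes insolvent.
  Larch: +15 → 15 < 70
  Orwell: +85 → 85 < 100
No further insolvencies.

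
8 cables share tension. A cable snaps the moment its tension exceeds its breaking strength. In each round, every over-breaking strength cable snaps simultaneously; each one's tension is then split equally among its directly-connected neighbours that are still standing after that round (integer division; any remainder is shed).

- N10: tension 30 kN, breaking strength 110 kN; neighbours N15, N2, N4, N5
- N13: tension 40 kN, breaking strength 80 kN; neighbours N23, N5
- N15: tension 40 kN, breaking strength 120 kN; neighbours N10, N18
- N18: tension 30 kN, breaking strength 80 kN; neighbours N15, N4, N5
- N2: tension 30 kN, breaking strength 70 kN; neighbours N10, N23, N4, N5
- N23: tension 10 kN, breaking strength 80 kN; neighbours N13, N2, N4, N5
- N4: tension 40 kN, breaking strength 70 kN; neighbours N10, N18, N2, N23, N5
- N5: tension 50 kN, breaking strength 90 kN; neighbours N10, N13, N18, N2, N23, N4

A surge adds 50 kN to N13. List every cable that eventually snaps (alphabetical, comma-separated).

Round 1 — N13 at 90 > 80. N13 snaps.
  N13 sheds 90 kN to N23, N5: 45 each.
    N23: 10+45 = 55 ≤ 80
    N5: 50+45 = 95 > 90
Round 2 — N5 snaps.
  N5 sheds 95 kN to N10, N18, N2, N23, N4: 19 each.
    N10: 30+19 = 49 ≤ 110
    N18: 30+19 = 49 ≤ 80
    N2: 30+19 = 49 ≤ 70
    N23: 55+19 = 74 ≤ 80
    N4: 40+19 = 59 ≤ 70
No further breaks.

N13, N5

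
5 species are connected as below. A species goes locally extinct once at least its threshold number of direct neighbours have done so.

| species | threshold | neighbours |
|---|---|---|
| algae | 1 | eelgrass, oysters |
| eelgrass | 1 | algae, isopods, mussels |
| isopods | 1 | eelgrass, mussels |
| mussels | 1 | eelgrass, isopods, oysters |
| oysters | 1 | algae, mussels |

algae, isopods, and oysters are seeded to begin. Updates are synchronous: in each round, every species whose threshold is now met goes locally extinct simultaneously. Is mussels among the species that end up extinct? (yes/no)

yes

Round 1 — algae, isopods, oysters go locally extinct (initial).
Round 2 — checking thresholds:
  eelgrass: 2 of 3 neighbours ≥ 1, goes locally extinct.
  mussels: 2 of 3 neighbours ≥ 1, goes locally extinct.
Round 3 — no new extinctions; cascade stops.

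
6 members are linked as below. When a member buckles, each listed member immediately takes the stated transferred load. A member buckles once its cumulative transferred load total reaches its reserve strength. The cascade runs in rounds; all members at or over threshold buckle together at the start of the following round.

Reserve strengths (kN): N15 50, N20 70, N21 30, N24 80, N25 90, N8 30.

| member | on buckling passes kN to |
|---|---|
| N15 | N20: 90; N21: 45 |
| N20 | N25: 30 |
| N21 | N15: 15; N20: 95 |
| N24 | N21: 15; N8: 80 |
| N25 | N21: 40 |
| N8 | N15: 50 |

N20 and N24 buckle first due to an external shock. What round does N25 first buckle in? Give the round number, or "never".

Round 1 — N20, N24 buckle (initial).
  N21: +15 → 15 < 30
  N25: +30 → 30 < 90
  N8: +80 → 80 ≥ 30
Round 2 — N8 buckles.
  N15: +50 → 50 ≥ 50
Round 3 — N15 buckles.
  N21: +45 → 60 ≥ 30
Round 4 — N21 buckles.
No further bucklings.

never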